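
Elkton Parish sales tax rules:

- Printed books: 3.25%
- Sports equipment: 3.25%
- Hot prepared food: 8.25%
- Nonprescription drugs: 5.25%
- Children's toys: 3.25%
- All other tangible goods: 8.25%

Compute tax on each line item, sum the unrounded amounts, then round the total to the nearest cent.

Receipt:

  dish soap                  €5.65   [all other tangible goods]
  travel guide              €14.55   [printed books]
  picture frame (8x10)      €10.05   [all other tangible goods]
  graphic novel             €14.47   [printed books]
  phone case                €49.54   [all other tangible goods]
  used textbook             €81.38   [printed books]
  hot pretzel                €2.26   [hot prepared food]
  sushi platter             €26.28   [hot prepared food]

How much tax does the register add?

€11.32

Dish soap €5.65: all other tangible goods → 8.25% → €0.466125
Travel guide €14.55: printed books → 3.25% → €0.472875
Picture frame (8x10) €10.05: all other tangible goods → 8.25% → €0.829125
Graphic novel €14.47: printed books → 3.25% → €0.470275
Phone case €49.54: all other tangible goods → 8.25% → €4.08705
Used textbook €81.38: printed books → 3.25% → €2.64485
Hot pretzel €2.26: hot prepared food → 8.25% → €0.18645
Sushi platter €26.28: hot prepared food → 8.25% → €2.1681
Unrounded tax sum = €11.32485 → €11.32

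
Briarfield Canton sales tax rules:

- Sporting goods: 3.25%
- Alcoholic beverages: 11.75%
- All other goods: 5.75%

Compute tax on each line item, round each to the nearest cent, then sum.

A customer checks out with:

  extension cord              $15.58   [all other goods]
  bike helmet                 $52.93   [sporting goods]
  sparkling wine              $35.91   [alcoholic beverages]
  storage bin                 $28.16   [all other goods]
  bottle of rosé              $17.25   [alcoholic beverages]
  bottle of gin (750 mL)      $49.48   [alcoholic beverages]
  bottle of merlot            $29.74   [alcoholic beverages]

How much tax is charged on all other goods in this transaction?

$2.52

Extension cord $15.58: all other goods → 5.75% → $0.90
Storage bin $28.16: all other goods → 5.75% → $1.62
Tax on all other goods = $0.90 + $1.62 = $2.52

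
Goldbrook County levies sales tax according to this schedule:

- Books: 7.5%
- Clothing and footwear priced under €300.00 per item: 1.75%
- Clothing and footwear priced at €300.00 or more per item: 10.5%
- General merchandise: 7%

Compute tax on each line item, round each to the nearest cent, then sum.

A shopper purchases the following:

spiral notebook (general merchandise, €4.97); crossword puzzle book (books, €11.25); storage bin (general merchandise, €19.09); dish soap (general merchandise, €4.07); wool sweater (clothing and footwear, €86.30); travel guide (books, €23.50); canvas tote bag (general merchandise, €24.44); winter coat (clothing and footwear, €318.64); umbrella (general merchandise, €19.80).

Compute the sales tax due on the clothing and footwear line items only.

Wool sweater €86.30: clothing and footwear, under €300.00 → 1.75% → €1.51
Winter coat €318.64: clothing and footwear, €300.00 or more → 10.5% → €33.46
Tax on clothing and footwear = €1.51 + €33.46 = €34.97

€34.97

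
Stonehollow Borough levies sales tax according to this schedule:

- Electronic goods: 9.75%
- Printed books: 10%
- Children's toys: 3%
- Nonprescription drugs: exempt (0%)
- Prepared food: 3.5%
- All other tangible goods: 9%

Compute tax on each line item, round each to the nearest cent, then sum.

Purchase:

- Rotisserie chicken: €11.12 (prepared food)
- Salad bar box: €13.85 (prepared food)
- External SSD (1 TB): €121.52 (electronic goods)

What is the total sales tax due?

Rotisserie chicken €11.12: prepared food → 3.5% → €0.39
Salad bar box €13.85: prepared food → 3.5% → €0.48
External SSD (1 TB) €121.52: electronic goods → 9.75% → €11.85
Total tax = €0.39 + €0.48 + €11.85 = €12.72

€12.72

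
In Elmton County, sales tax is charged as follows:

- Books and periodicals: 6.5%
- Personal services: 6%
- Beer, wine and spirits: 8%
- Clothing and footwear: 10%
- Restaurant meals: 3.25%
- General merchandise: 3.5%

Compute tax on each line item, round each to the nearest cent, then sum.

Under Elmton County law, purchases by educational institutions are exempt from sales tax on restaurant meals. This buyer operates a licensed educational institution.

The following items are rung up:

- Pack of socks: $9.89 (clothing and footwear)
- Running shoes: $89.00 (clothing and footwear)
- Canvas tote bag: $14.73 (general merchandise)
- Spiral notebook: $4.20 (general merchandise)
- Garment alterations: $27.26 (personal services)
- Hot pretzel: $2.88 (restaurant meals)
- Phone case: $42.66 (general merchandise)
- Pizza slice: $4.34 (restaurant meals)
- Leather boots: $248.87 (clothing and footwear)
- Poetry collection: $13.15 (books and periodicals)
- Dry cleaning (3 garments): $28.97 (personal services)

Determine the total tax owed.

$41.17

Pack of socks $9.89: clothing and footwear → 10% → $0.99
Running shoes $89.00: clothing and footwear → 10% → $8.90
Canvas tote bag $14.73: general merchandise → 3.5% → $0.52
Spiral notebook $4.20: general merchandise → 3.5% → $0.15
Garment alterations $27.26: personal services → 6% → $1.64
Hot pretzel $2.88: restaurant meals, buyer-exempt → 0% → $0.00
Phone case $42.66: general merchandise → 3.5% → $1.49
Pizza slice $4.34: restaurant meals, buyer-exempt → 0% → $0.00
Leather boots $248.87: clothing and footwear → 10% → $24.89
Poetry collection $13.15: books and periodicals → 6.5% → $0.85
Dry cleaning (3 garments) $28.97: personal services → 6% → $1.74
Total tax = $0.99 + $8.90 + $0.52 + $0.15 + $1.64 + $1.49 + $24.89 + $0.85 + $1.74 = $41.17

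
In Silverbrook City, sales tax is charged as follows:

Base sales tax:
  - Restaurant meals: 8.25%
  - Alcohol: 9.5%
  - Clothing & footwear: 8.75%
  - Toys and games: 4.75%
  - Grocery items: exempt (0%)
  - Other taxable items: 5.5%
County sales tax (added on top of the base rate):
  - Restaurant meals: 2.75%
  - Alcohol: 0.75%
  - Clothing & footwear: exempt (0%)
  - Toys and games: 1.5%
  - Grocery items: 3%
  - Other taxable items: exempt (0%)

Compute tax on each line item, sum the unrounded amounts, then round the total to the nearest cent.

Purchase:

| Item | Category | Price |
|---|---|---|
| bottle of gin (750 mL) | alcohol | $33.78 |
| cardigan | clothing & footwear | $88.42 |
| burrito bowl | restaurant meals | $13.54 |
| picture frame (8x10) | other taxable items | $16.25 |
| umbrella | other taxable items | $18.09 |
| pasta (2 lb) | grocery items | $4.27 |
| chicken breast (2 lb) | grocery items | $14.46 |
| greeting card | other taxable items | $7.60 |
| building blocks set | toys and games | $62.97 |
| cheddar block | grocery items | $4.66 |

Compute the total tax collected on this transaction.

Bottle of gin (750 mL) $33.78: alcohol → 9.5% + 0.75% county = 10.25% → $3.46245
Cardigan $88.42: clothing & footwear → 8.75% + 0% county = 8.75% → $7.73675
Burrito bowl $13.54: restaurant meals → 8.25% + 2.75% county = 11% → $1.4894
Picture frame (8x10) $16.25: other taxable items → 5.5% + 0% county = 5.5% → $0.89375
Umbrella $18.09: other taxable items → 5.5% + 0% county = 5.5% → $0.99495
Pasta (2 lb) $4.27: grocery items → 0% + 3% county = 3% → $0.1281
Chicken breast (2 lb) $14.46: grocery items → 0% + 3% county = 3% → $0.4338
Greeting card $7.60: other taxable items → 5.5% + 0% county = 5.5% → $0.418
Building blocks set $62.97: toys and games → 4.75% + 1.5% county = 6.25% → $3.935625
Cheddar block $4.66: grocery items → 0% + 3% county = 3% → $0.1398
Unrounded tax sum = $19.632625 → $19.63

$19.63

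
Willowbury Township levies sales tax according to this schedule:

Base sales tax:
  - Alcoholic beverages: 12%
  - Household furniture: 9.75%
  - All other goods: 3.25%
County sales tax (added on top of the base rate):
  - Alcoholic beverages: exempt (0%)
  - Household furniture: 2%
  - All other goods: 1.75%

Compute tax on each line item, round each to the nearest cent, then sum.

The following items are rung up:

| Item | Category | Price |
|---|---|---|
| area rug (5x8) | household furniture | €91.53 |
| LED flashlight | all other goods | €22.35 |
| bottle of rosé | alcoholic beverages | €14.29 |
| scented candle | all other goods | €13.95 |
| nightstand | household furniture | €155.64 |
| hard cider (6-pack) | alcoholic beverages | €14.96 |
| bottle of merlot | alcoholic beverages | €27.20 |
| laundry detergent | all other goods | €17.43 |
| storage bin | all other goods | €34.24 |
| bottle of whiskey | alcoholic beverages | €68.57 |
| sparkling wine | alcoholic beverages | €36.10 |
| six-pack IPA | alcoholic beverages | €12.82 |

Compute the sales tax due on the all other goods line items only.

LED flashlight €22.35: all other goods → 3.25% + 1.75% county = 5% → €1.12
Scented candle €13.95: all other goods → 3.25% + 1.75% county = 5% → €0.70
Laundry detergent €17.43: all other goods → 3.25% + 1.75% county = 5% → €0.87
Storage bin €34.24: all other goods → 3.25% + 1.75% county = 5% → €1.71
Tax on all other goods = €1.12 + €0.70 + €0.87 + €1.71 = €4.40

€4.40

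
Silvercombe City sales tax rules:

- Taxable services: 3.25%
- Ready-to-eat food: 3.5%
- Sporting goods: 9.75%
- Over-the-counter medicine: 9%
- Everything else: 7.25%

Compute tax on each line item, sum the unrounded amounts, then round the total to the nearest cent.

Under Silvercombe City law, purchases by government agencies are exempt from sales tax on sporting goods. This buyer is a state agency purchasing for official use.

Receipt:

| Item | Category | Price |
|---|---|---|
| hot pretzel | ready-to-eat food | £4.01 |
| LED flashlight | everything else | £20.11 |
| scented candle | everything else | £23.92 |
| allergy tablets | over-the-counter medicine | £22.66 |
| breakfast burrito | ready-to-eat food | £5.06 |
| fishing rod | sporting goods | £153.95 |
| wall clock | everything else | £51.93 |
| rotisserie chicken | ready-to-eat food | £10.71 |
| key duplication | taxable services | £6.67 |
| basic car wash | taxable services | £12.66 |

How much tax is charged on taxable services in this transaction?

Key duplication £6.67: taxable services → 3.25% → £0.216775
Basic car wash £12.66: taxable services → 3.25% → £0.41145
Tax on taxable services: unrounded sum = £0.628225 → £0.63

£0.63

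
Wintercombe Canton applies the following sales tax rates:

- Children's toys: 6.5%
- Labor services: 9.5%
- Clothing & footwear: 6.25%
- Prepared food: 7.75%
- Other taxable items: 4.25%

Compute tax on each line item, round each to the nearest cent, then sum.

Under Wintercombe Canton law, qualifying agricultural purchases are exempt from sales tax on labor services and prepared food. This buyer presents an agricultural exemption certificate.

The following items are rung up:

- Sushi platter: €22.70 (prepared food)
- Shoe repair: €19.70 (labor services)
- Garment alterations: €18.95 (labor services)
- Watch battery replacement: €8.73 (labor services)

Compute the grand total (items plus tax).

€70.08

Sushi platter €22.70: prepared food, buyer-exempt → 0% → €0.00
Shoe repair €19.70: labor services, buyer-exempt → 0% → €0.00
Garment alterations €18.95: labor services, buyer-exempt → 0% → €0.00
Watch battery replacement €8.73: labor services, buyer-exempt → 0% → €0.00
Subtotal = €70.08; tax = €0.00; total due = €70.08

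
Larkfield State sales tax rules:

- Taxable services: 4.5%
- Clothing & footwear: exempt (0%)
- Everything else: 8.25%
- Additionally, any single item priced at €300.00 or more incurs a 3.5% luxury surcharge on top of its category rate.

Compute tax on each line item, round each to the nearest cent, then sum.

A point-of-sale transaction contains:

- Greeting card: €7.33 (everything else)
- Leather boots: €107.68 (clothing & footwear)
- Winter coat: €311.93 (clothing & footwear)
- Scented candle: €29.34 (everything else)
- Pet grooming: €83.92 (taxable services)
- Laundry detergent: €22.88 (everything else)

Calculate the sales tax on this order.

Greeting card €7.33: everything else → 8.25% → €0.60
Leather boots €107.68: clothing & footwear → 0% → €0.00
Winter coat €311.93: clothing & footwear → 0% + 3.5% surcharge = 3.5% → €10.92
Scented candle €29.34: everything else → 8.25% → €2.42
Pet grooming €83.92: taxable services → 4.5% → €3.78
Laundry detergent €22.88: everything else → 8.25% → €1.89
Total tax = €0.60 + €10.92 + €2.42 + €3.78 + €1.89 = €19.61

€19.61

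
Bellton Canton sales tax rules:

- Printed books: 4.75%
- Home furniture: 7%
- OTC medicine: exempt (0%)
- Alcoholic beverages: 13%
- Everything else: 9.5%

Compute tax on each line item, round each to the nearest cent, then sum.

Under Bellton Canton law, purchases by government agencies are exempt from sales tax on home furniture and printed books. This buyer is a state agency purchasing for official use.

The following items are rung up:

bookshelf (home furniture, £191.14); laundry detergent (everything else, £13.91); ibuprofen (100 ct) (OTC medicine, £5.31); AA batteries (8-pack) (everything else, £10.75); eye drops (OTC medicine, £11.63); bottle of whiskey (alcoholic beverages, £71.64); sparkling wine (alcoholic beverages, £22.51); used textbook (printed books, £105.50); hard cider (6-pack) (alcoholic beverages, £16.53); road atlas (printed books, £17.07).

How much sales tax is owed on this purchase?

Bookshelf £191.14: home furniture, buyer-exempt → 0% → £0.00
Laundry detergent £13.91: everything else → 9.5% → £1.32
Ibuprofen (100 ct) £5.31: OTC medicine → 0% → £0.00
AA batteries (8-pack) £10.75: everything else → 9.5% → £1.02
Eye drops £11.63: OTC medicine → 0% → £0.00
Bottle of whiskey £71.64: alcoholic beverages → 13% → £9.31
Sparkling wine £22.51: alcoholic beverages → 13% → £2.93
Used textbook £105.50: printed books, buyer-exempt → 0% → £0.00
Hard cider (6-pack) £16.53: alcoholic beverages → 13% → £2.15
Road atlas £17.07: printed books, buyer-exempt → 0% → £0.00
Total tax = £1.32 + £1.02 + £9.31 + £2.93 + £2.15 = £16.73

£16.73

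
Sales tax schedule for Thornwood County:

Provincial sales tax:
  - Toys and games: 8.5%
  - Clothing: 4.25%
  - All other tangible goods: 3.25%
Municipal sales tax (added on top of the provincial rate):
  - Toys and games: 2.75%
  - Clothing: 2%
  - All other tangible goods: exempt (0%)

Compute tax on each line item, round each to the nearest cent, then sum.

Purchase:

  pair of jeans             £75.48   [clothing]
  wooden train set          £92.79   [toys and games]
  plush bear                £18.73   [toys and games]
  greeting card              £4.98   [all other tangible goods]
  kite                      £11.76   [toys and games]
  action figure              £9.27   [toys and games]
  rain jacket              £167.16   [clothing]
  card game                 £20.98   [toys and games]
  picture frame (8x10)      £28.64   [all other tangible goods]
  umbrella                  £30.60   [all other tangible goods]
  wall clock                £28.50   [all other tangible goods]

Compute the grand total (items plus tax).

£524.34

Pair of jeans £75.48: clothing → 4.25% + 2% municipal = 6.25% → £4.72
Wooden train set £92.79: toys and games → 8.5% + 2.75% municipal = 11.25% → £10.44
Plush bear £18.73: toys and games → 8.5% + 2.75% municipal = 11.25% → £2.11
Greeting card £4.98: all other tangible goods → 3.25% + 0% municipal = 3.25% → £0.16
Kite £11.76: toys and games → 8.5% + 2.75% municipal = 11.25% → £1.32
Action figure £9.27: toys and games → 8.5% + 2.75% municipal = 11.25% → £1.04
Rain jacket £167.16: clothing → 4.25% + 2% municipal = 6.25% → £10.45
Card game £20.98: toys and games → 8.5% + 2.75% municipal = 11.25% → £2.36
Picture frame (8x10) £28.64: all other tangible goods → 3.25% + 0% municipal = 3.25% → £0.93
Umbrella £30.60: all other tangible goods → 3.25% + 0% municipal = 3.25% → £0.99
Wall clock £28.50: all other tangible goods → 3.25% + 0% municipal = 3.25% → £0.93
Subtotal = £488.89; tax = £35.45; total due = £524.34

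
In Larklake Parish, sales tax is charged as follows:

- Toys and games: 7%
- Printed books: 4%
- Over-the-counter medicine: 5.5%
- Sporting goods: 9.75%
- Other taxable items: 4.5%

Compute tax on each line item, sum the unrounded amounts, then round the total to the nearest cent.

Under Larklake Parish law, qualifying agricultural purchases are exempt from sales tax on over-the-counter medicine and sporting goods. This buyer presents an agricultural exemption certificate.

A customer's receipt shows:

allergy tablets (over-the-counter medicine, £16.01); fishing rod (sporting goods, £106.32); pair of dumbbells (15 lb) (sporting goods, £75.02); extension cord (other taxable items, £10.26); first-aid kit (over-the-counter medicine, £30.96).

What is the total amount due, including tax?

Allergy tablets £16.01: over-the-counter medicine, buyer-exempt → 0% → £0.00
Fishing rod £106.32: sporting goods, buyer-exempt → 0% → £0.00
Pair of dumbbells (15 lb) £75.02: sporting goods, buyer-exempt → 0% → £0.00
Extension cord £10.26: other taxable items → 4.5% → £0.4617
First-aid kit £30.96: over-the-counter medicine, buyer-exempt → 0% → £0.00
Subtotal = £238.57; unrounded tax = £0.4617 → £0.46; total due = £239.03

£239.03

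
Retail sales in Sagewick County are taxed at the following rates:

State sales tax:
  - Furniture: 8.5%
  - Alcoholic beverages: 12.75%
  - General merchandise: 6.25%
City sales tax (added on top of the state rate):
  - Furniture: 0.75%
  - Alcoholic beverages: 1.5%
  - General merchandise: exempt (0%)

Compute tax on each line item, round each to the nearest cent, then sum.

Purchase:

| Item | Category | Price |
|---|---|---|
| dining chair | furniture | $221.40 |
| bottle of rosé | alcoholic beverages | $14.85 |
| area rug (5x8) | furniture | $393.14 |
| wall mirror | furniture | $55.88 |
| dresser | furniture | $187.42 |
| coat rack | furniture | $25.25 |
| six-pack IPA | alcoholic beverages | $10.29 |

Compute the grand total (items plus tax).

Dining chair $221.40: furniture → 8.5% + 0.75% city = 9.25% → $20.48
Bottle of rosé $14.85: alcoholic beverages → 12.75% + 1.5% city = 14.25% → $2.12
Area rug (5x8) $393.14: furniture → 8.5% + 0.75% city = 9.25% → $36.37
Wall mirror $55.88: furniture → 8.5% + 0.75% city = 9.25% → $5.17
Dresser $187.42: furniture → 8.5% + 0.75% city = 9.25% → $17.34
Coat rack $25.25: furniture → 8.5% + 0.75% city = 9.25% → $2.34
Six-pack IPA $10.29: alcoholic beverages → 12.75% + 1.5% city = 14.25% → $1.47
Subtotal = $908.23; tax = $85.29; total due = $993.52

$993.52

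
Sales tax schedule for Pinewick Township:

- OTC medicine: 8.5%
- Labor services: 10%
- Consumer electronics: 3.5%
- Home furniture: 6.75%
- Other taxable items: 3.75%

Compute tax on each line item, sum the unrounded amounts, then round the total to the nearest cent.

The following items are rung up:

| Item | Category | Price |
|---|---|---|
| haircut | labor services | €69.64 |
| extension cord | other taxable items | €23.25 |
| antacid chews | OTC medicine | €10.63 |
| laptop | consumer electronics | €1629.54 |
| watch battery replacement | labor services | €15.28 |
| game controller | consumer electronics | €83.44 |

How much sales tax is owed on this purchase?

€70.22

Haircut €69.64: labor services → 10% → €6.964
Extension cord €23.25: other taxable items → 3.75% → €0.871875
Antacid chews €10.63: OTC medicine → 8.5% → €0.90355
Laptop €1629.54: consumer electronics → 3.5% → €57.0339
Watch battery replacement €15.28: labor services → 10% → €1.528
Game controller €83.44: consumer electronics → 3.5% → €2.9204
Unrounded tax sum = €70.221725 → €70.22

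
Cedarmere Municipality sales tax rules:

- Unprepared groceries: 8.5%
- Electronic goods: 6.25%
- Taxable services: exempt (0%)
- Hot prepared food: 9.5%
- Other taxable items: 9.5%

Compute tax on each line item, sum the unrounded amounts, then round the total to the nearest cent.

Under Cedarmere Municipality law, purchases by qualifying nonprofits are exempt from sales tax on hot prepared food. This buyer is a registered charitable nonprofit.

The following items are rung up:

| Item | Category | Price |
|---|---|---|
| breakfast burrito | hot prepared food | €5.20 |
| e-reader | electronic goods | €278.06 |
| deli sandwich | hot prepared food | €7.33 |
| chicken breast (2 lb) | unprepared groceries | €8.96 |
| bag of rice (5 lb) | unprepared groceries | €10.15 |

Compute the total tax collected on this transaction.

Breakfast burrito €5.20: hot prepared food, buyer-exempt → 0% → €0.00
E-reader €278.06: electronic goods → 6.25% → €17.37875
Deli sandwich €7.33: hot prepared food, buyer-exempt → 0% → €0.00
Chicken breast (2 lb) €8.96: unprepared groceries → 8.5% → €0.7616
Bag of rice (5 lb) €10.15: unprepared groceries → 8.5% → €0.86275
Unrounded tax sum = €19.0031 → €19.00

€19.00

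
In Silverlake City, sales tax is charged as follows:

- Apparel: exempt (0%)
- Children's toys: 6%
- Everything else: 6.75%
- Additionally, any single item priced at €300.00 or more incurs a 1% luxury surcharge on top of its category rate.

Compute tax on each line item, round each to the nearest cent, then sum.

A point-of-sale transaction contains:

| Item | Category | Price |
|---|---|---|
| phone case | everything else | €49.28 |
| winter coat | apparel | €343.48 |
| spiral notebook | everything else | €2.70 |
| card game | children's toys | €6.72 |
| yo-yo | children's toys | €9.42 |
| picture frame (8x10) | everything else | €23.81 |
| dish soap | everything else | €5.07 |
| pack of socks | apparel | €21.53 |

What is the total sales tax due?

€9.86

Phone case €49.28: everything else → 6.75% → €3.33
Winter coat €343.48: apparel → 0% + 1% surcharge = 1% → €3.43
Spiral notebook €2.70: everything else → 6.75% → €0.18
Card game €6.72: children's toys → 6% → €0.40
Yo-yo €9.42: children's toys → 6% → €0.57
Picture frame (8x10) €23.81: everything else → 6.75% → €1.61
Dish soap €5.07: everything else → 6.75% → €0.34
Pack of socks €21.53: apparel → 0% → €0.00
Total tax = €3.33 + €3.43 + €0.18 + €0.40 + €0.57 + €1.61 + €0.34 = €9.86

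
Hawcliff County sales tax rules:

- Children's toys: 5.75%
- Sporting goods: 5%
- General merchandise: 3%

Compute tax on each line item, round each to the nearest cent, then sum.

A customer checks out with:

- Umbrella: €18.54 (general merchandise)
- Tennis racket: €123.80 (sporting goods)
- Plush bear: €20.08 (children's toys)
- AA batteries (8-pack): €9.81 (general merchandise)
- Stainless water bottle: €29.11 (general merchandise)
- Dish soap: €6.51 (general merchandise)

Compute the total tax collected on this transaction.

€9.26

Umbrella €18.54: general merchandise → 3% → €0.56
Tennis racket €123.80: sporting goods → 5% → €6.19
Plush bear €20.08: children's toys → 5.75% → €1.15
AA batteries (8-pack) €9.81: general merchandise → 3% → €0.29
Stainless water bottle €29.11: general merchandise → 3% → €0.87
Dish soap €6.51: general merchandise → 3% → €0.20
Total tax = €0.56 + €6.19 + €1.15 + €0.29 + €0.87 + €0.20 = €9.26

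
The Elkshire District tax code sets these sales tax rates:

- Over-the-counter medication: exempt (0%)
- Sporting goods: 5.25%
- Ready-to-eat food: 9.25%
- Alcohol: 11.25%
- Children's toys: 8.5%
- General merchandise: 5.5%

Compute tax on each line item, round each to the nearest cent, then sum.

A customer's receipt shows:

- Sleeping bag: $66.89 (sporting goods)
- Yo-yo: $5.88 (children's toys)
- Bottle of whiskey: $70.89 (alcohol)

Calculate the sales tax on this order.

Sleeping bag $66.89: sporting goods → 5.25% → $3.51
Yo-yo $5.88: children's toys → 8.5% → $0.50
Bottle of whiskey $70.89: alcohol → 11.25% → $7.98
Total tax = $3.51 + $0.50 + $7.98 = $11.99

$11.99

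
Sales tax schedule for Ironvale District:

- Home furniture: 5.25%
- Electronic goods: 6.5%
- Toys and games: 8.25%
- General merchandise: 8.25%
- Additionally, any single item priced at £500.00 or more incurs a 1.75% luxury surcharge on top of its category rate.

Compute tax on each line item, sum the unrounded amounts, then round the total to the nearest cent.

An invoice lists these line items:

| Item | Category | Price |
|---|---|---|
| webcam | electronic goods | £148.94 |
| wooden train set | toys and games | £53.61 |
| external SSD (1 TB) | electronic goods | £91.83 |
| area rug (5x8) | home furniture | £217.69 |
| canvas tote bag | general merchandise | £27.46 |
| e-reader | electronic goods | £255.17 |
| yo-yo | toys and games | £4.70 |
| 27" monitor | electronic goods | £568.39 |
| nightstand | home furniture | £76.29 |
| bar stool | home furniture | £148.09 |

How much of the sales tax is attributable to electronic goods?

Webcam £148.94: electronic goods → 6.5% → £9.6811
External SSD (1 TB) £91.83: electronic goods → 6.5% → £5.96895
E-reader £255.17: electronic goods → 6.5% → £16.58605
27" monitor £568.39: electronic goods → 6.5% + 1.75% surcharge = 8.25% → £46.892175
Tax on electronic goods: unrounded sum = £79.128275 → £79.13

£79.13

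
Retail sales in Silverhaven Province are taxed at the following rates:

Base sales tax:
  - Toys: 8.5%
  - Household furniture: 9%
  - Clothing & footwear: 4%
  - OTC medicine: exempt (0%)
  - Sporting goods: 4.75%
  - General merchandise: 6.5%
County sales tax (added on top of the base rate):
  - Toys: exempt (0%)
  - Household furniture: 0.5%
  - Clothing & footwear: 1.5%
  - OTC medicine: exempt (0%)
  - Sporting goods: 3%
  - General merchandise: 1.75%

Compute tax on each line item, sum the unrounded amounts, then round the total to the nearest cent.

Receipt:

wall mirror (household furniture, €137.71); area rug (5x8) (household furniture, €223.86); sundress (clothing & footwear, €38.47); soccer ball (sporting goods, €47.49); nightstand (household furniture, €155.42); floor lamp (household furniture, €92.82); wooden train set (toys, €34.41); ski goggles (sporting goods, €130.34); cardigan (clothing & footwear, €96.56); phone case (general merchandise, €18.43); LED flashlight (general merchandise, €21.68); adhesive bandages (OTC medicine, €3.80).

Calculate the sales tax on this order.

Wall mirror €137.71: household furniture → 9% + 0.5% county = 9.5% → €13.08245
Area rug (5x8) €223.86: household furniture → 9% + 0.5% county = 9.5% → €21.2667
Sundress €38.47: clothing & footwear → 4% + 1.5% county = 5.5% → €2.11585
Soccer ball €47.49: sporting goods → 4.75% + 3% county = 7.75% → €3.680475
Nightstand €155.42: household furniture → 9% + 0.5% county = 9.5% → €14.7649
Floor lamp €92.82: household furniture → 9% + 0.5% county = 9.5% → €8.8179
Wooden train set €34.41: toys → 8.5% + 0% county = 8.5% → €2.92485
Ski goggles €130.34: sporting goods → 4.75% + 3% county = 7.75% → €10.10135
Cardigan €96.56: clothing & footwear → 4% + 1.5% county = 5.5% → €5.3108
Phone case €18.43: general merchandise → 6.5% + 1.75% county = 8.25% → €1.520475
LED flashlight €21.68: general merchandise → 6.5% + 1.75% county = 8.25% → €1.7886
Adhesive bandages €3.80: OTC medicine → 0% + 0% county = 0% → €0.00
Unrounded tax sum = €85.37435 → €85.37

€85.37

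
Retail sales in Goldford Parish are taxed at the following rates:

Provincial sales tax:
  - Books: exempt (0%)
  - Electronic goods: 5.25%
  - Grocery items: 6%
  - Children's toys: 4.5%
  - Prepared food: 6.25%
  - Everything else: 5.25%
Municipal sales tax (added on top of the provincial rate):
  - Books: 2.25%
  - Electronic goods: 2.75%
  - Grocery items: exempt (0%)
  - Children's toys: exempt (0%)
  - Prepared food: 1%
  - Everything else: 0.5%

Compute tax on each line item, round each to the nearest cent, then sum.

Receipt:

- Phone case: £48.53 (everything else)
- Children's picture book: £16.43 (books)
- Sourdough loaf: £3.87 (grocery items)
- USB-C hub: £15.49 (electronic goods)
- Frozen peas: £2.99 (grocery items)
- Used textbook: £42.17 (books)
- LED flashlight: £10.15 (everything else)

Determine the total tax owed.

£6.34

Phone case £48.53: everything else → 5.25% + 0.5% municipal = 5.75% → £2.79
Children's picture book £16.43: books → 0% + 2.25% municipal = 2.25% → £0.37
Sourdough loaf £3.87: grocery items → 6% + 0% municipal = 6% → £0.23
USB-C hub £15.49: electronic goods → 5.25% + 2.75% municipal = 8% → £1.24
Frozen peas £2.99: grocery items → 6% + 0% municipal = 6% → £0.18
Used textbook £42.17: books → 0% + 2.25% municipal = 2.25% → £0.95
LED flashlight £10.15: everything else → 5.25% + 0.5% municipal = 5.75% → £0.58
Total tax = £2.79 + £0.37 + £0.23 + £1.24 + £0.18 + £0.95 + £0.58 = £6.34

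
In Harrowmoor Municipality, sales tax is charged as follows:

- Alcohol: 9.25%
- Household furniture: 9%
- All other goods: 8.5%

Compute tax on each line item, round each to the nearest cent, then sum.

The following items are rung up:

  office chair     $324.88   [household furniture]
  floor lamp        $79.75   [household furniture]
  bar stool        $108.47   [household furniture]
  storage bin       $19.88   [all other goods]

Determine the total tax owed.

$47.87

Office chair $324.88: household furniture → 9% → $29.24
Floor lamp $79.75: household furniture → 9% → $7.18
Bar stool $108.47: household furniture → 9% → $9.76
Storage bin $19.88: all other goods → 8.5% → $1.69
Total tax = $29.24 + $7.18 + $9.76 + $1.69 = $47.87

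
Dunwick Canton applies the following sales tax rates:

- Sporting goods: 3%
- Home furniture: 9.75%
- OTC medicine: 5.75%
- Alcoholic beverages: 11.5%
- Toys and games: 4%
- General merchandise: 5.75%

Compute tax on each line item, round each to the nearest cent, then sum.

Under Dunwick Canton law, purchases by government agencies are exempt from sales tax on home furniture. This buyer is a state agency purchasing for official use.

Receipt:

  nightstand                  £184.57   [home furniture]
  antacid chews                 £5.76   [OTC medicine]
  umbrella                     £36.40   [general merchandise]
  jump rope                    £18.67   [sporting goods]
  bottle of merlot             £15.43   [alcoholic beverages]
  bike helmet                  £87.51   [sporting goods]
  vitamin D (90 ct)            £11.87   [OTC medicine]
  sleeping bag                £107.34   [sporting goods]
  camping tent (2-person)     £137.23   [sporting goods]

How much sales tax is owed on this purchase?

£15.40

Nightstand £184.57: home furniture, buyer-exempt → 0% → £0.00
Antacid chews £5.76: OTC medicine → 5.75% → £0.33
Umbrella £36.40: general merchandise → 5.75% → £2.09
Jump rope £18.67: sporting goods → 3% → £0.56
Bottle of merlot £15.43: alcoholic beverages → 11.5% → £1.77
Bike helmet £87.51: sporting goods → 3% → £2.63
Vitamin D (90 ct) £11.87: OTC medicine → 5.75% → £0.68
Sleeping bag £107.34: sporting goods → 3% → £3.22
Camping tent (2-person) £137.23: sporting goods → 3% → £4.12
Total tax = £0.33 + £2.09 + £0.56 + £1.77 + £2.63 + £0.68 + £3.22 + £4.12 = £15.40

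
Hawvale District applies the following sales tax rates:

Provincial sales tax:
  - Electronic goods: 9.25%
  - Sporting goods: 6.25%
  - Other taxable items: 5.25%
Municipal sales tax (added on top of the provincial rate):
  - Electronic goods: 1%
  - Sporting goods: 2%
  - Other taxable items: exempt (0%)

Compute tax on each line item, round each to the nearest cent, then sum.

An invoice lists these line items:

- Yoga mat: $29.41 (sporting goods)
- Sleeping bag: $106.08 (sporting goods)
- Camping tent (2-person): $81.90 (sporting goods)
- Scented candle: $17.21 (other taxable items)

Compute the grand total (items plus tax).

Yoga mat $29.41: sporting goods → 6.25% + 2% municipal = 8.25% → $2.43
Sleeping bag $106.08: sporting goods → 6.25% + 2% municipal = 8.25% → $8.75
Camping tent (2-person) $81.90: sporting goods → 6.25% + 2% municipal = 8.25% → $6.76
Scented candle $17.21: other taxable items → 5.25% + 0% municipal = 5.25% → $0.90
Subtotal = $234.60; tax = $18.84; total due = $253.44

$253.44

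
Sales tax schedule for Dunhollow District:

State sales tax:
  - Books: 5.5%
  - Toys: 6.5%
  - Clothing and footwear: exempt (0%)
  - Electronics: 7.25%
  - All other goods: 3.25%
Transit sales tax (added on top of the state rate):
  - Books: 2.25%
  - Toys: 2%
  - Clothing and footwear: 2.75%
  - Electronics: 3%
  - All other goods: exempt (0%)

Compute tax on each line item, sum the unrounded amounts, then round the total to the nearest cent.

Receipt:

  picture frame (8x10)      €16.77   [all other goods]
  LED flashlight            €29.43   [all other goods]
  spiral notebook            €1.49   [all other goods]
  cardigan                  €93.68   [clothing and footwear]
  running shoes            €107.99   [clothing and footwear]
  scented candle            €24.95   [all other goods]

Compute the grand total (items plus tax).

€282.22

Picture frame (8x10) €16.77: all other goods → 3.25% + 0% transit = 3.25% → €0.545025
LED flashlight €29.43: all other goods → 3.25% + 0% transit = 3.25% → €0.956475
Spiral notebook €1.49: all other goods → 3.25% + 0% transit = 3.25% → €0.048425
Cardigan €93.68: clothing and footwear → 0% + 2.75% transit = 2.75% → €2.5762
Running shoes €107.99: clothing and footwear → 0% + 2.75% transit = 2.75% → €2.969725
Scented candle €24.95: all other goods → 3.25% + 0% transit = 3.25% → €0.810875
Subtotal = €274.31; unrounded tax = €7.906725 → €7.91; total due = €282.22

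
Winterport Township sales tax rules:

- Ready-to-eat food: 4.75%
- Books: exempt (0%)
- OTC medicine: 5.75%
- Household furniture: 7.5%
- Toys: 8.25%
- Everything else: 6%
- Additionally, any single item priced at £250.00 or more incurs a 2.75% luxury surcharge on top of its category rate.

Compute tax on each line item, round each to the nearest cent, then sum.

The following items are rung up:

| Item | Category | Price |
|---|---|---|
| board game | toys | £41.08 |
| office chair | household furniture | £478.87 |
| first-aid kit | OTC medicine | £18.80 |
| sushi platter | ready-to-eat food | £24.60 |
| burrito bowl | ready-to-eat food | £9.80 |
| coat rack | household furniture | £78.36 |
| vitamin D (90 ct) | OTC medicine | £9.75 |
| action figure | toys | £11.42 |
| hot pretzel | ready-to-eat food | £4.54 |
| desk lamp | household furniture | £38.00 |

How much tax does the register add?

Board game £41.08: toys → 8.25% → £3.39
Office chair £478.87: household furniture → 7.5% + 2.75% surcharge = 10.25% → £49.08
First-aid kit £18.80: OTC medicine → 5.75% → £1.08
Sushi platter £24.60: ready-to-eat food → 4.75% → £1.17
Burrito bowl £9.80: ready-to-eat food → 4.75% → £0.47
Coat rack £78.36: household furniture → 7.5% → £5.88
Vitamin D (90 ct) £9.75: OTC medicine → 5.75% → £0.56
Action figure £11.42: toys → 8.25% → £0.94
Hot pretzel £4.54: ready-to-eat food → 4.75% → £0.22
Desk lamp £38.00: household furniture → 7.5% → £2.85
Total tax = £3.39 + £49.08 + £1.08 + £1.17 + £0.47 + £5.88 + £0.56 + £0.94 + £0.22 + £2.85 = £65.64

£65.64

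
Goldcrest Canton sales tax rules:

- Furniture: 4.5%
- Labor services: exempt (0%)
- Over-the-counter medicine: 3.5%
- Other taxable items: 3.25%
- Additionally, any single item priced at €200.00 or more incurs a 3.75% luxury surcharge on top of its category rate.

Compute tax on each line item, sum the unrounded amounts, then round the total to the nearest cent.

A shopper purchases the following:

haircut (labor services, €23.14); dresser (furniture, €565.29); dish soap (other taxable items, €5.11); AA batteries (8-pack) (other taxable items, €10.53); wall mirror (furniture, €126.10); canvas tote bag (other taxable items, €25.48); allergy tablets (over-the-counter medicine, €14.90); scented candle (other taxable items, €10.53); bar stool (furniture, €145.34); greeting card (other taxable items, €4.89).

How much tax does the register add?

Haircut €23.14: labor services → 0% → €0.00
Dresser €565.29: furniture → 4.5% + 3.75% surcharge = 8.25% → €46.636425
Dish soap €5.11: other taxable items → 3.25% → €0.166075
AA batteries (8-pack) €10.53: other taxable items → 3.25% → €0.342225
Wall mirror €126.10: furniture → 4.5% → €5.6745
Canvas tote bag €25.48: other taxable items → 3.25% → €0.8281
Allergy tablets €14.90: over-the-counter medicine → 3.5% → €0.5215
Scented candle €10.53: other taxable items → 3.25% → €0.342225
Bar stool €145.34: furniture → 4.5% → €6.5403
Greeting card €4.89: other taxable items → 3.25% → €0.158925
Unrounded tax sum = €61.210275 → €61.21

€61.21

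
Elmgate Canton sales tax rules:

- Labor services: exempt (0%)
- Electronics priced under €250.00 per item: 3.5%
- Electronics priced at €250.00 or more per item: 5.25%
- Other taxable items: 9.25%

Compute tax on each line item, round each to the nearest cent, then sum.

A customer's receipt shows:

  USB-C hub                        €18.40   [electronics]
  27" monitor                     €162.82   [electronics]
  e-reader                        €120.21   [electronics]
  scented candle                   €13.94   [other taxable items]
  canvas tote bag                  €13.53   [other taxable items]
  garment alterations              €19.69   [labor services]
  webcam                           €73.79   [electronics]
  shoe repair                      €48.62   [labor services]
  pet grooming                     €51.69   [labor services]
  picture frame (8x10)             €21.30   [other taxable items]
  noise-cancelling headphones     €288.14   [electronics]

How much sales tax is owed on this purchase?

USB-C hub €18.40: electronics, under €250.00 → 3.5% → €0.64
27" monitor €162.82: electronics, under €250.00 → 3.5% → €5.70
E-reader €120.21: electronics, under €250.00 → 3.5% → €4.21
Scented candle €13.94: other taxable items → 9.25% → €1.29
Canvas tote bag €13.53: other taxable items → 9.25% → €1.25
Garment alterations €19.69: labor services → 0% → €0.00
Webcam €73.79: electronics, under €250.00 → 3.5% → €2.58
Shoe repair €48.62: labor services → 0% → €0.00
Pet grooming €51.69: labor services → 0% → €0.00
Picture frame (8x10) €21.30: other taxable items → 9.25% → €1.97
Noise-cancelling headphones €288.14: electronics, €250.00 or more → 5.25% → €15.13
Total tax = €0.64 + €5.70 + €4.21 + €1.29 + €1.25 + €2.58 + €1.97 + €15.13 = €32.77

€32.77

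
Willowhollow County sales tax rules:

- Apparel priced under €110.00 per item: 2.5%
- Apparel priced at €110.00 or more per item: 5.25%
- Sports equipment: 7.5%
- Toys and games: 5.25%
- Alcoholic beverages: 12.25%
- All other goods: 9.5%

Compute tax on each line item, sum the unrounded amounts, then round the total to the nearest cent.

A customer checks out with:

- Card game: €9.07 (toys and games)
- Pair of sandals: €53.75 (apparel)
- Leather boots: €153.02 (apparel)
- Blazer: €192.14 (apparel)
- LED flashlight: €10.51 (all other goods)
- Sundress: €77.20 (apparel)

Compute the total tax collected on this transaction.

€22.87

Card game €9.07: toys and games → 5.25% → €0.476175
Pair of sandals €53.75: apparel, under €110.00 → 2.5% → €1.34375
Leather boots €153.02: apparel, €110.00 or more → 5.25% → €8.03355
Blazer €192.14: apparel, €110.00 or more → 5.25% → €10.08735
LED flashlight €10.51: all other goods → 9.5% → €0.99845
Sundress €77.20: apparel, under €110.00 → 2.5% → €1.93
Unrounded tax sum = €22.869275 → €22.87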